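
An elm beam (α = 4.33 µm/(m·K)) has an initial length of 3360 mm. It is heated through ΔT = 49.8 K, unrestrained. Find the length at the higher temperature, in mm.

ΔL = α·L₀·ΔT = 4.33×10⁻⁶ × 3360 mm × 49.80 K = 0.725 mm.
L = L₀ + ΔL = 3360 + 0.725 = 3360.7 mm.

3360.7 mm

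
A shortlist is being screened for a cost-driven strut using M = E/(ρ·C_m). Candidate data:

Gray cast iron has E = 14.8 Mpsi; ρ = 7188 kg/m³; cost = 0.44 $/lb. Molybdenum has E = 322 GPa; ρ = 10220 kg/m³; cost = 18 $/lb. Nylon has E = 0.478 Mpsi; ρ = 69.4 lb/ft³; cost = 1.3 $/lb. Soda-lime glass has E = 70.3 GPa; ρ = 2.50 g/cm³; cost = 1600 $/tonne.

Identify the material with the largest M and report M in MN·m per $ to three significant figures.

Putting every candidate on a common basis:
  gray cast iron: E = 102.0 GPa, ρ = 7188 kg/m³, cost = 0.9700 $/kg
  molybdenum: E = 322.0 GPa, ρ = 10220 kg/m³, cost = 39.68 $/kg
  nylon: E = 3.296 GPa, ρ = 1112 kg/m³, cost = 2.866 $/kg
  soda-lime glass: E = 70.30 GPa, ρ = 2500 kg/m³, cost = 1.600 $/kg
  soda-lime glass: M = 17.6 MN·m per $
  gray cast iron: M = 14.6 MN·m per $
  nylon: M = 1.03 MN·m per $
  molybdenum: M = 0.794 MN·m per $
Soda-lime glass ranks first.

soda-lime glass, M = 17.6 MN·m per $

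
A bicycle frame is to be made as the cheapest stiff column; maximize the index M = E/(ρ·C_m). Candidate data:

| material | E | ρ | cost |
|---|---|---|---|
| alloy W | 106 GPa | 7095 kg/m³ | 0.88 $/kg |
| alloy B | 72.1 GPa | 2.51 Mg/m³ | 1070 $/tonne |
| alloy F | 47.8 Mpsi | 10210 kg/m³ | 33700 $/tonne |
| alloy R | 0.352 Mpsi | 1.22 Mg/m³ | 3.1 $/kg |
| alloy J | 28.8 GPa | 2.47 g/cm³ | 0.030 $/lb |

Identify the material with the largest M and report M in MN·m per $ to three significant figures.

Convert each candidate to consistent units, then evaluate M:
  alloy W: E = 106.0 GPa, ρ = 7095 kg/m³, cost = 0.8800 $/kg
  alloy B: E = 72.10 GPa, ρ = 2510 kg/m³, cost = 1.070 $/kg
  alloy F: E = 329.6 GPa, ρ = 10210 kg/m³, cost = 33.70 $/kg
  alloy R: E = 2.427 GPa, ρ = 1220 kg/m³, cost = 3.100 $/kg
  alloy J: E = 28.80 GPa, ρ = 2470 kg/m³, cost = 0.06614 $/kg
  alloy J: M = 176 MN·m per $
  alloy B: M = 26.8 MN·m per $
  alloy W: M = 17.0 MN·m per $
  alloy F: M = 0.958 MN·m per $
  alloy R: M = 0.642 MN·m per $
Highest index: alloy J.

alloy J, M = 176 MN·m per $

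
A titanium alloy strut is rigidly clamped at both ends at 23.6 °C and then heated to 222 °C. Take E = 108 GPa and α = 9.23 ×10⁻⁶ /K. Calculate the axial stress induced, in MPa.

ΔT = 198.4 K. Constrained thermal stress σ = E·α·ΔT = 108.0×10³ MPa × 9.23×10⁻⁶ × 198.4 = 198 MPa (compressive).

198 MPa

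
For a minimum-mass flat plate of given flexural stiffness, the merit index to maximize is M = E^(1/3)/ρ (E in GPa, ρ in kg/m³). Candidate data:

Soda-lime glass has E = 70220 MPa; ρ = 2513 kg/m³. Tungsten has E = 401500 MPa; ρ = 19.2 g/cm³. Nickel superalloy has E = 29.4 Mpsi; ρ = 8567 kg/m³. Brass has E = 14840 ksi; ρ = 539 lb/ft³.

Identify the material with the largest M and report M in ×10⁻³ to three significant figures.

Putting every candidate on a common basis:
  soda-lime glass: E = 70.22 GPa, ρ = 2513 kg/m³
  tungsten: E = 401.5 GPa, ρ = 19200 kg/m³
  nickel superalloy: E = 202.7 GPa, ρ = 8567 kg/m³
  brass: E = 102.3 GPa, ρ = 8634 kg/m³
  soda-lime glass: M = 1.64×10⁻³
  nickel superalloy: M = 0.686×10⁻³
  brass: M = 0.542×10⁻³
  tungsten: M = 0.384×10⁻³
Soda-lime glass has the largest M.

soda-lime glass, M = 1.64×10⁻³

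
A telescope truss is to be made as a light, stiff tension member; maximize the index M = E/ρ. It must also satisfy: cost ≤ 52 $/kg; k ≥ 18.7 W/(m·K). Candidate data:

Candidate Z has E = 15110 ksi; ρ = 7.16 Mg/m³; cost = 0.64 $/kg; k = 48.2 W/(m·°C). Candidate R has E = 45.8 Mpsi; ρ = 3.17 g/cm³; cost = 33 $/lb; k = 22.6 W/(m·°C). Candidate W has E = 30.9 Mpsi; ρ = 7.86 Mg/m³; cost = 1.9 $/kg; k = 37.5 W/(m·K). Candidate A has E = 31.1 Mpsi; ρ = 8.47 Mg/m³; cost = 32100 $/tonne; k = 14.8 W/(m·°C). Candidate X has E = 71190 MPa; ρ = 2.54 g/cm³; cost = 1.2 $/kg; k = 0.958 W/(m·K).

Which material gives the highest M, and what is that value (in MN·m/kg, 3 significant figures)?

candidate W, M = 27.1 MN·m/kg

Screen on constraints: cost ≤ 52 $/kg; k ≥ 18.7 W/(m·K). Survivors: candidate Z, candidate W.
After converting to SI:
  candidate Z: E = 104.2 GPa, ρ = 7160 kg/m³
  candidate W: E = 213.0 GPa, ρ = 7860 kg/m³
  candidate W: M = 27.1 MN·m/kg
  candidate Z: M = 14.6 MN·m/kg
Candidate W ranks first.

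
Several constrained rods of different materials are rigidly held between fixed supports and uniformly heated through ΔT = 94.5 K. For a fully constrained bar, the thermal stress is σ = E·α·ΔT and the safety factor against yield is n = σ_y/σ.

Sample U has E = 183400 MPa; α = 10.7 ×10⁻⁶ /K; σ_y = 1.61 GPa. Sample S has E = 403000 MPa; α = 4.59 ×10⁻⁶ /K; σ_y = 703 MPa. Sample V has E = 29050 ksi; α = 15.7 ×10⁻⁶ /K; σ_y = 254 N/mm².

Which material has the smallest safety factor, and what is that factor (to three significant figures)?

In consistent units (E in GPa, α in ×10⁻⁶/K, σ_y in MPa):
  sample U: E = 183.4, α = 10.7, σ_y = 1610 → σ = 185 MPa, n = 8.68
  sample S: E = 403.0, α = 4.59, σ_y = 703.0 → σ = 175 MPa, n = 4.02
  sample V: E = 200.3, α = 15.7, σ_y = 254.0 → σ = 297 MPa, n = 0.855
Smallest n: sample V with n = 0.855.

sample V, n = 0.855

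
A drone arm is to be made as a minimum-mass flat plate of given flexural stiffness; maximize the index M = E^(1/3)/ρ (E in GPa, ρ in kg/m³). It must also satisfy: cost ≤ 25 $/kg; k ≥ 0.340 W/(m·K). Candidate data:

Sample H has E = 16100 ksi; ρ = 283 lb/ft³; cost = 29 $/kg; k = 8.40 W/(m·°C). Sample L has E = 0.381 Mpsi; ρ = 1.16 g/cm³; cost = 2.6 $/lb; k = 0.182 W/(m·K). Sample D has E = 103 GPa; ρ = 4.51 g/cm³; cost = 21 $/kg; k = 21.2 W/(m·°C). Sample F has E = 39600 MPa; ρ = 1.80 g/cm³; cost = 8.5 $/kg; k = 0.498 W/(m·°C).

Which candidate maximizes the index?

Screen on constraints: cost ≤ 25 $/kg; k ≥ 0.340 W/(m·K). Survivors: sample D, sample F.
Putting every candidate on a common basis:
  sample D: E = 103.0 GPa, ρ = 4510 kg/m³
  sample F: E = 39.60 GPa, ρ = 1800 kg/m³
  sample F: M = 1.89×10⁻³
  sample D: M = 1.04×10⁻³
Highest index: sample F.

sample F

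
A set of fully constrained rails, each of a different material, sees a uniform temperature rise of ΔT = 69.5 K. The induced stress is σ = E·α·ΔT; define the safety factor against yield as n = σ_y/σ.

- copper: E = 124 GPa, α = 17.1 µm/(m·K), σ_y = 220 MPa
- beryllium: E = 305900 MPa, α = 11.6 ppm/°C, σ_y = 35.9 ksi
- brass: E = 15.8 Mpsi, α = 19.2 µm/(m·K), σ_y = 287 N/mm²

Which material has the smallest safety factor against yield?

In consistent units (E in GPa, α in ×10⁻⁶/K, σ_y in MPa):
  copper: E = 124.0, α = 17.1, σ_y = 220.0 → σ = 147 MPa, n = 1.49
  beryllium: E = 305.9, α = 11.6, σ_y = 247.5 → σ = 247 MPa, n = 1.00
  brass: E = 108.9, α = 19.2, σ_y = 287.0 → σ = 145 MPa, n = 1.97
Smallest n: beryllium with n = 1.00.

beryllium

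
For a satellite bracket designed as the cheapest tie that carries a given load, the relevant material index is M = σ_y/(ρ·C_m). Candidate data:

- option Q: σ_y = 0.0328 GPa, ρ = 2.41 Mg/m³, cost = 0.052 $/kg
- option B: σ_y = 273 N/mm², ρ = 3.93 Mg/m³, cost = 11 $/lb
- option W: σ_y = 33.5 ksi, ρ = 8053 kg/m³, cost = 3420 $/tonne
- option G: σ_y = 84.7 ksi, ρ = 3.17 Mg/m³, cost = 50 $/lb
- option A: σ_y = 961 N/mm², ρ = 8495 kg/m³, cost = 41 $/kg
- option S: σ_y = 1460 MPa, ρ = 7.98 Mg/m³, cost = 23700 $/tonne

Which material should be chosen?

option Q

Normalizing units and computing the index:
  option Q: σ_y = 32.80 MPa, ρ = 2410 kg/m³, cost = 0.05200 $/kg
  option B: σ_y = 273.0 MPa, ρ = 3930 kg/m³, cost = 24.25 $/kg
  option W: σ_y = 231.0 MPa, ρ = 8053 kg/m³, cost = 3.420 $/kg
  option G: σ_y = 584.0 MPa, ρ = 3170 kg/m³, cost = 110.2 $/kg
  option A: σ_y = 961.0 MPa, ρ = 8495 kg/m³, cost = 41.00 $/kg
  option S: σ_y = 1460 MPa, ρ = 7980 kg/m³, cost = 23.70 $/kg
  option Q: M = 262 kN·m per $
  option W: M = 8.39 kN·m per $
  option S: M = 7.72 kN·m per $
  option B: M = 2.86 kN·m per $
  option A: M = 2.76 kN·m per $
  option G: M = 1.67 kN·m per $
The maximum is for option Q.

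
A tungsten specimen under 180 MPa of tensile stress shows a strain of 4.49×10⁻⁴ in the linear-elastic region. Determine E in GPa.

401 GPa

E = σ/ε = 180 MPa / 4.49×10⁻⁴ = 400900 MPa = 401 GPa.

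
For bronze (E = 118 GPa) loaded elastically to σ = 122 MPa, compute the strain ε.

1.03×10⁻³

ε = σ/E = 122 / 118000 = 1.03×10⁻³.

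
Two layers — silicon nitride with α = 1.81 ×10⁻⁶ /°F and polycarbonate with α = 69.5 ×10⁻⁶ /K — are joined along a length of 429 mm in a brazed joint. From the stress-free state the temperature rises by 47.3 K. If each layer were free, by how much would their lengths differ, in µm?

1340 µm

silicon nitride: α = 1.81×10⁻⁶/°F × 9/5 = 3.26×10⁻⁶/K.
Δα = |3.26 − 69.5|×10⁻⁶/K = 66.2×10⁻⁶/K.
ΔL_mismatch = Δα·L·ΔT = 66.2×10⁻⁶ × 429.0 mm × 47.3 K = 1340 µm.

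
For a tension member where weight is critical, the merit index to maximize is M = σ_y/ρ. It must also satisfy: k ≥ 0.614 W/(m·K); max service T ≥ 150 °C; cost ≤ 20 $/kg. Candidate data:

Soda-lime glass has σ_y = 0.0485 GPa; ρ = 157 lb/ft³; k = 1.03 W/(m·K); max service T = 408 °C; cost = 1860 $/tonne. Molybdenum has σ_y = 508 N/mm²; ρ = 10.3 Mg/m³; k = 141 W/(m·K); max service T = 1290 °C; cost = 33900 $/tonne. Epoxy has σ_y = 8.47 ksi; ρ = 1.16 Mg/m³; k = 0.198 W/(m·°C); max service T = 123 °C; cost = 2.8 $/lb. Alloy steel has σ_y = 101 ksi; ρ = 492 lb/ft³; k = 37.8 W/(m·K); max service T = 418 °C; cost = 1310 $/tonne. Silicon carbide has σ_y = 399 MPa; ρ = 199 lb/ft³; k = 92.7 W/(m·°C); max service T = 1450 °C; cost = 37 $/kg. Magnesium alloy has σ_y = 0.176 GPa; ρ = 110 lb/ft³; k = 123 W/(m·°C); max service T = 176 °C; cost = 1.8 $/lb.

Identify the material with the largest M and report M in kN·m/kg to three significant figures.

magnesium alloy, M = 99.9 kN·m/kg

Screen on constraints: k ≥ 0.614 W/(m·K); max service T ≥ 150 °C; cost ≤ 20 $/kg. Survivors: soda-lime glass, alloy steel, magnesium alloy.
Putting every candidate on a common basis:
  soda-lime glass: σ_y = 48.50 MPa, ρ = 2515 kg/m³
  alloy steel: σ_y = 696.4 MPa, ρ = 7881 kg/m³
  magnesium alloy: σ_y = 176.0 MPa, ρ = 1762 kg/m³
  magnesium alloy: M = 99.9 kN·m/kg
  alloy steel: M = 88.4 kN·m/kg
  soda-lime glass: M = 19.3 kN·m/kg
Highest index: magnesium alloy.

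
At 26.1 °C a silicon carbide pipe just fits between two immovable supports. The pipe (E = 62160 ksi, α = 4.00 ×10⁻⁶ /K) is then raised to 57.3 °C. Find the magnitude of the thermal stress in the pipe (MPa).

53.5 MPa

E = 62160 ksi = 428.6 GPa.
ΔT = 31.20 K. Constrained thermal stress σ = E·α·ΔT = 428.6×10³ MPa × 4.00×10⁻⁶ × 31.20 = 53.5 MPa (compressive).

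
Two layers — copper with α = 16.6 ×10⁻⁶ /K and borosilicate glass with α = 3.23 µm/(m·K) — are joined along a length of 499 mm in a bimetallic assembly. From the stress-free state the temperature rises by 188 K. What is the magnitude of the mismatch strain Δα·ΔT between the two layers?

2.51×10⁻³

Δα = |16.6 − 3.23|×10⁻⁶/K = 13.4×10⁻⁶/K.
Mismatch strain = Δα·ΔT = 13.4×10⁻⁶ × 188.0 = 2.51×10⁻³.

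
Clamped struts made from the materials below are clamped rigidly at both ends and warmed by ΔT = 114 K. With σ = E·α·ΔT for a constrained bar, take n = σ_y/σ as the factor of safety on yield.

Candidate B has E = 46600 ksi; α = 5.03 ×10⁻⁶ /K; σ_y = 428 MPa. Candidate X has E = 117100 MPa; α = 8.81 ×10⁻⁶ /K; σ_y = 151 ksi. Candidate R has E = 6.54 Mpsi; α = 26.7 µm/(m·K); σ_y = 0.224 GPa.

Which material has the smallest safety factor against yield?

candidate R

Converting E to GPa, α to ×10⁻⁶/K, σ_y to MPa, then σ and n for each:
  candidate B: E = 321.3, α = 5.03, σ_y = 428.0 → σ = 184 MPa, n = 2.32
  candidate X: E = 117.1, α = 8.81, σ_y = 1041 → σ = 118 MPa, n = 8.85
  candidate R: E = 45.09, α = 26.7, σ_y = 224.0 → σ = 137 MPa, n = 1.63
The minimum is candidate R at n = 1.63.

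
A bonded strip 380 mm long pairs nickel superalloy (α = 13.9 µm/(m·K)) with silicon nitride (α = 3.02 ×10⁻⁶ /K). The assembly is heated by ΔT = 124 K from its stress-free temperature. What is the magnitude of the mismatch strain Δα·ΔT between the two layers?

1.35×10⁻³

Δα = |13.9 − 3.02|×10⁻⁶/K = 10.9×10⁻⁶/K.
Mismatch strain = Δα·ΔT = 10.9×10⁻⁶ × 124.0 = 1.35×10⁻³.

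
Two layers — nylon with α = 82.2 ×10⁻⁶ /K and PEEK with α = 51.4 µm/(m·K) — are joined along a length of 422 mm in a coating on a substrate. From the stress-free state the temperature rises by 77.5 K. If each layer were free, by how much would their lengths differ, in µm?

1010 µm

Δα = |82.2 − 51.4|×10⁻⁶/K = 30.8×10⁻⁶/K.
ΔL_mismatch = Δα·L·ΔT = 30.8×10⁻⁶ × 422.0 mm × 77.5 K = 1010 µm.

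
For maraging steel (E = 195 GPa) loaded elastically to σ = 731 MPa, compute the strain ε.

ε = σ/E = 731 / 195000 = 3.75×10⁻³.

3.75×10⁻³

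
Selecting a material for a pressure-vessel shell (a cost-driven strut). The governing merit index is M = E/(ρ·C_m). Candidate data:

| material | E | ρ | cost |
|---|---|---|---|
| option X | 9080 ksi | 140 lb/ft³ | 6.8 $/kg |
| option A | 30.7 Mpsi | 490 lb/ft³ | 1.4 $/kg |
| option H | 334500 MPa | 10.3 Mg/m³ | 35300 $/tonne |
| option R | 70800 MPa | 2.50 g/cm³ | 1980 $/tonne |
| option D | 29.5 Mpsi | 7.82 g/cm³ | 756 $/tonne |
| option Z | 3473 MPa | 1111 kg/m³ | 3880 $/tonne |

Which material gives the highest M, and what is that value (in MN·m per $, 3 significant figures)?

option D, M = 34.4 MN·m per $

Convert each candidate to consistent units, then evaluate M:
  option X: E = 62.60 GPa, ρ = 2243 kg/m³, cost = 6.800 $/kg
  option A: E = 211.7 GPa, ρ = 7849 kg/m³, cost = 1.400 $/kg
  option H: E = 334.5 GPa, ρ = 10300 kg/m³, cost = 35.30 $/kg
  option R: E = 70.80 GPa, ρ = 2500 kg/m³, cost = 1.980 $/kg
  option D: E = 203.4 GPa, ρ = 7820 kg/m³, cost = 0.7560 $/kg
  option Z: E = 3.473 GPa, ρ = 1111 kg/m³, cost = 3.880 $/kg
  option D: M = 34.4 MN·m per $
  option A: M = 19.3 MN·m per $
  option R: M = 14.3 MN·m per $
  option X: M = 4.11 MN·m per $
  option H: M = 0.920 MN·m per $
  option Z: M = 0.806 MN·m per $
Option D has the largest M.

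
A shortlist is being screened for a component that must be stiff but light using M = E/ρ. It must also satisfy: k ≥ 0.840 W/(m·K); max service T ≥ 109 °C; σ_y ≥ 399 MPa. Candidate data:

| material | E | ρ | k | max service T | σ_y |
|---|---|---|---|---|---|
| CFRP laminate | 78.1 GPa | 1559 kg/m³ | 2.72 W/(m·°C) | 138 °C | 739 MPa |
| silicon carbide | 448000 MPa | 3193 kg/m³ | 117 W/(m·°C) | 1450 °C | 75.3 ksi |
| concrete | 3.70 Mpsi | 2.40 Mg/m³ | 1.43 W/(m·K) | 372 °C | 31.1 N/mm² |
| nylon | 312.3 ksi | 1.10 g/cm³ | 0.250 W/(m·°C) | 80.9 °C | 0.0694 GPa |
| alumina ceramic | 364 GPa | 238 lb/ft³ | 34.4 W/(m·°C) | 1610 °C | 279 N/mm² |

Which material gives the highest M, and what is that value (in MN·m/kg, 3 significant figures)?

Screen on constraints: k ≥ 0.840 W/(m·K); max service T ≥ 109 °C; σ_y ≥ 399 MPa. Survivors: CFRP laminate, silicon carbide.
After converting to SI:
  CFRP laminate: E = 78.10 GPa, ρ = 1559 kg/m³
  silicon carbide: E = 448.0 GPa, ρ = 3193 kg/m³
  silicon carbide: M = 140 MN·m/kg
  CFRP laminate: M = 50.1 MN·m/kg
The maximum is for silicon carbide.

silicon carbide, M = 140 MN·m/kg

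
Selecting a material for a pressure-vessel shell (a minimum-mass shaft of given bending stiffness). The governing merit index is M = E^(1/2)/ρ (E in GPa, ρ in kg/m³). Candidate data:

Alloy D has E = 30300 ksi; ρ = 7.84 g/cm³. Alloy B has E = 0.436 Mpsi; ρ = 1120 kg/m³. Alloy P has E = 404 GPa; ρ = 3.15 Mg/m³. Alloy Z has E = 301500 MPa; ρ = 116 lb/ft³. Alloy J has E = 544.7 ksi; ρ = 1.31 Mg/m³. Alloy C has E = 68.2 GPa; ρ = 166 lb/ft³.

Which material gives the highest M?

After converting to SI:
  alloy D: E = 208.9 GPa, ρ = 7840 kg/m³
  alloy B: E = 3.006 GPa, ρ = 1120 kg/m³
  alloy P: E = 404.0 GPa, ρ = 3150 kg/m³
  alloy Z: E = 301.5 GPa, ρ = 1858 kg/m³
  alloy J: E = 3.756 GPa, ρ = 1310 kg/m³
  alloy C: E = 68.20 GPa, ρ = 2659 kg/m³
  alloy Z: M = 9.34×10⁻³
  alloy P: M = 6.38×10⁻³
  alloy C: M = 3.11×10⁻³
  alloy D: M = 1.84×10⁻³
  alloy B: M = 1.55×10⁻³
  alloy J: M = 1.48×10⁻³
Alloy Z ranks first.

alloy Z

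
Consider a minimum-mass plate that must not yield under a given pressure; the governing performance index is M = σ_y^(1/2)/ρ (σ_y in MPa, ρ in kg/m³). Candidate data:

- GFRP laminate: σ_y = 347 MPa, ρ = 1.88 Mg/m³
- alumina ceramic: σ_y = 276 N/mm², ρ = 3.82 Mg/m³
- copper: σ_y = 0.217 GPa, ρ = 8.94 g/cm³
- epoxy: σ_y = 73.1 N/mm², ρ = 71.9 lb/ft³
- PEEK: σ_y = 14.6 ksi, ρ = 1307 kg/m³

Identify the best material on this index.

After converting to SI:
  GFRP laminate: σ_y = 347.0 MPa, ρ = 1880 kg/m³
  alumina ceramic: σ_y = 276.0 MPa, ρ = 3820 kg/m³
  copper: σ_y = 217.0 MPa, ρ = 8940 kg/m³
  epoxy: σ_y = 73.10 MPa, ρ = 1152 kg/m³
  PEEK: σ_y = 100.7 MPa, ρ = 1307 kg/m³
  GFRP laminate: M = 9.91×10⁻³
  PEEK: M = 7.68×10⁻³
  epoxy: M = 7.42×10⁻³
  alumina ceramic: M = 4.35×10⁻³
  copper: M = 1.65×10⁻³
The maximum is for GFRP laminate.

GFRP laminate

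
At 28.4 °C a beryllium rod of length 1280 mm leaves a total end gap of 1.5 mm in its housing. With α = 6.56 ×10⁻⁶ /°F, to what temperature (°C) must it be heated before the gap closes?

128 °C

α = 6.56×10⁻⁶/°F × 9/5 = 11.8×10⁻⁶/K.
α·L₀·ΔT = 1.5 mm ⇒ ΔT = 1.5 / (11.8×10⁻⁶ × 1280.0) = 99.24 K.
T = 28.4 + 99.24 = 127.6 °C.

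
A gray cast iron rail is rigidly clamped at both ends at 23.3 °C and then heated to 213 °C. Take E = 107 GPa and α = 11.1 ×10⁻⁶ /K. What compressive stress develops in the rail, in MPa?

225 MPa

ΔT = 189.7 K. Constrained thermal stress σ = E·α·ΔT = 107.0×10³ MPa × 11.1×10⁻⁶ × 189.7 = 225 MPa (compressive).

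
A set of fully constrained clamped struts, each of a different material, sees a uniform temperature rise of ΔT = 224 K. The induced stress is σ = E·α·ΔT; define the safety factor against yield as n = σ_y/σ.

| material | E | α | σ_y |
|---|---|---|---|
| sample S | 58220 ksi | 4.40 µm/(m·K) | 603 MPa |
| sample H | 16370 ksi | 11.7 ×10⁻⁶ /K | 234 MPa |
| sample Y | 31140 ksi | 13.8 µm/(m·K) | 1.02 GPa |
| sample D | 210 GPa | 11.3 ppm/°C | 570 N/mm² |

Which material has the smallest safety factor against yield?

sample H

With everything in SI (GPa, ×10⁻⁶/K, MPa):
  sample S: E = 401.4, α = 4.40, σ_y = 603.0 → σ = 396 MPa, n = 1.52
  sample H: E = 112.9, α = 11.7, σ_y = 234.0 → σ = 296 MPa, n = 0.791
  sample Y: E = 214.7, α = 13.8, σ_y = 1020 → σ = 664 MPa, n = 1.54
  sample D: E = 210.0, α = 11.3, σ_y = 570.0 → σ = 532 MPa, n = 1.07
Sample H has the lowest safety factor, n = 0.791.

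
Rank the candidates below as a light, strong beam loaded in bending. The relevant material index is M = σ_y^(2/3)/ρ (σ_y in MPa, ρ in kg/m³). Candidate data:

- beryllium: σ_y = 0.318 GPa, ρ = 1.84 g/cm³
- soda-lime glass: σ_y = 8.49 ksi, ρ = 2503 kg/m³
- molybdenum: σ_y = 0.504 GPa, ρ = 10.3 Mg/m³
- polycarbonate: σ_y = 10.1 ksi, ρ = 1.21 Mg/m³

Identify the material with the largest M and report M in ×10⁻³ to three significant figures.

In SI units:
  beryllium: σ_y = 318.0 MPa, ρ = 1840 kg/m³
  soda-lime glass: σ_y = 58.54 MPa, ρ = 2503 kg/m³
  molybdenum: σ_y = 504.0 MPa, ρ = 10300 kg/m³
  polycarbonate: σ_y = 69.64 MPa, ρ = 1210 kg/m³
  beryllium: M = 25.3×10⁻³
  polycarbonate: M = 14.0×10⁻³
  molybdenum: M = 6.15×10⁻³
  soda-lime glass: M = 6.02×10⁻³
Beryllium has the largest M.

beryllium, M = 25.3×10⁻³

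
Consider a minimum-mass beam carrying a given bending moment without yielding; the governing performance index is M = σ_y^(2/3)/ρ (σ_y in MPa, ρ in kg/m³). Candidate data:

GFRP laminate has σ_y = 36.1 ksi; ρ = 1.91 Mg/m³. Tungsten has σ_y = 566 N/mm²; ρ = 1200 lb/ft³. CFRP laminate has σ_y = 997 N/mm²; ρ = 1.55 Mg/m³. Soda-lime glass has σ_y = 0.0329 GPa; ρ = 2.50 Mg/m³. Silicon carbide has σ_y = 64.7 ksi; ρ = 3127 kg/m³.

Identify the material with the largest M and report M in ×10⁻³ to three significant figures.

CFRP laminate, M = 64.4×10⁻³

Putting every candidate on a common basis:
  GFRP laminate: σ_y = 248.9 MPa, ρ = 1910 kg/m³
  tungsten: σ_y = 566.0 MPa, ρ = 19220 kg/m³
  CFRP laminate: σ_y = 997.0 MPa, ρ = 1550 kg/m³
  soda-lime glass: σ_y = 32.90 MPa, ρ = 2500 kg/m³
  silicon carbide: σ_y = 446.1 MPa, ρ = 3127 kg/m³
  CFRP laminate: M = 64.4×10⁻³
  GFRP laminate: M = 20.7×10⁻³
  silicon carbide: M = 18.7×10⁻³
  soda-lime glass: M = 4.11×10⁻³
  tungsten: M = 3.56×10⁻³
CFRP laminate ranks first.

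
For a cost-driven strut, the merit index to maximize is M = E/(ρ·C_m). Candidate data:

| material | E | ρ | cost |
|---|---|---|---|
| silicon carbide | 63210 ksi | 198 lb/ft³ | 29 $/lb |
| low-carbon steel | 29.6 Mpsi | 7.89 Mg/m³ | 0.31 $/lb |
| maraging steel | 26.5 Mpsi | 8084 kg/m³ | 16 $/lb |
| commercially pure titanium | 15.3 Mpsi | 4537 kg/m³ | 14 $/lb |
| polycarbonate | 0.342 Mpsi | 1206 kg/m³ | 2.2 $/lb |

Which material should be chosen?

After converting to SI:
  silicon carbide: E = 435.8 GPa, ρ = 3172 kg/m³, cost = 63.93 $/kg
  low-carbon steel: E = 204.1 GPa, ρ = 7890 kg/m³, cost = 0.6834 $/kg
  maraging steel: E = 182.7 GPa, ρ = 8084 kg/m³, cost = 35.27 $/kg
  commercially pure titanium: E = 105.5 GPa, ρ = 4537 kg/m³, cost = 30.86 $/kg
  polycarbonate: E = 2.358 GPa, ρ = 1206 kg/m³, cost = 4.850 $/kg
  low-carbon steel: M = 37.8 MN·m per $
  silicon carbide: M = 2.15 MN·m per $
  commercially pure titanium: M = 0.753 MN·m per $
  maraging steel: M = 0.641 MN·m per $
  polycarbonate: M = 0.403 MN·m per $
Highest index: low-carbon steel.

low-carbon steel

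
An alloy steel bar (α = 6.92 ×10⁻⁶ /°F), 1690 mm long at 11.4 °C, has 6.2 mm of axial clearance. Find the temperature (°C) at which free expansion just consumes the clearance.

α = 6.92×10⁻⁶/°F × 9/5 = 12.5×10⁻⁶/K.
α·L₀·ΔT = 6.2 mm ⇒ ΔT = 6.2 / (12.5×10⁻⁶ × 1690.0) = 294.5 K.
T = 11.4 + 294.5 = 305.9 °C.

306 °C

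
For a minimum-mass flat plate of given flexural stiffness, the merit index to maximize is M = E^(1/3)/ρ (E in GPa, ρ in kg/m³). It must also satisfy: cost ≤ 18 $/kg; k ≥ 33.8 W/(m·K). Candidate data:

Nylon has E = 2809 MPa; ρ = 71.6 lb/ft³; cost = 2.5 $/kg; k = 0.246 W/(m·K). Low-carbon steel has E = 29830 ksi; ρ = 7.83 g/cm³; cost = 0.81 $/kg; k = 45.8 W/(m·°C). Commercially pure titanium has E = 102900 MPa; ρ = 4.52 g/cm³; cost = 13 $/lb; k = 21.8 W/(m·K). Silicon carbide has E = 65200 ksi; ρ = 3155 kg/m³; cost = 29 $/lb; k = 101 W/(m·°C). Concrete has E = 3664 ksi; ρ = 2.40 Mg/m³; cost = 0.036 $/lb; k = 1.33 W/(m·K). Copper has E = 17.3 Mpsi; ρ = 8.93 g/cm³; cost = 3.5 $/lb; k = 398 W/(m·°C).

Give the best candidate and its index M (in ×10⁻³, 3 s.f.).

low-carbon steel, M = 0.754×10⁻³

Screen on constraints: cost ≤ 18 $/kg; k ≥ 33.8 W/(m·K). Survivors: low-carbon steel, copper.
Convert each candidate to consistent units, then evaluate M:
  low-carbon steel: E = 205.7 GPa, ρ = 7830 kg/m³
  copper: E = 119.3 GPa, ρ = 8930 kg/m³
  low-carbon steel: M = 0.754×10⁻³
  copper: M = 0.551×10⁻³
The maximum is for low-carbon steel.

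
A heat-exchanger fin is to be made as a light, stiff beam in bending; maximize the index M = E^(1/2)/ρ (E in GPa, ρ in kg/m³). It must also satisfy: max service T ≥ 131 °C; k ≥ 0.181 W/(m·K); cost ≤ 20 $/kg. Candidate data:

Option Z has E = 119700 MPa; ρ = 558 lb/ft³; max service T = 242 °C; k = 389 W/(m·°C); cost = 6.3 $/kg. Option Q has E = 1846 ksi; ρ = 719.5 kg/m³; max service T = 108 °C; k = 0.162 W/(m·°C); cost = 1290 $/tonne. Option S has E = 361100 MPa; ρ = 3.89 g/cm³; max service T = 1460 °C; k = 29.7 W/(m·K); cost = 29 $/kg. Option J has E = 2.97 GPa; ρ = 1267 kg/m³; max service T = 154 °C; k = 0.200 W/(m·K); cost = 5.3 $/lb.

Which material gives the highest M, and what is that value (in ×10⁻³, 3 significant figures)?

Screen on constraints: max service T ≥ 131 °C; k ≥ 0.181 W/(m·K); cost ≤ 20 $/kg. Survivors: option Z, option J.
Convert each candidate to consistent units, then evaluate M:
  option Z: E = 119.7 GPa, ρ = 8938 kg/m³
  option J: E = 2.970 GPa, ρ = 1267 kg/m³
  option J: M = 1.36×10⁻³
  option Z: M = 1.22×10⁻³
Option J ranks first.

option J, M = 1.36×10⁻³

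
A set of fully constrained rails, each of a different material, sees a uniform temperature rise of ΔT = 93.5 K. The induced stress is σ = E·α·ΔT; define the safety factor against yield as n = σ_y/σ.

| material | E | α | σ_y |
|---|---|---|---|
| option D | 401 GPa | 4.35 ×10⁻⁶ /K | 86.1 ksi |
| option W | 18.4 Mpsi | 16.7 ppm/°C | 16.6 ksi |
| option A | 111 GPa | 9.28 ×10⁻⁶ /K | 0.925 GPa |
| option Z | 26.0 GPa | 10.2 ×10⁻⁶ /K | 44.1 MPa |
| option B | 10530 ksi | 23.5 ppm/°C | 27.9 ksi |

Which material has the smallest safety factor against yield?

Per material, after unit conversion:
  option D: E = 401.0, α = 4.35, σ_y = 593.6 → σ = 163 MPa, n = 3.64
  option W: E = 126.9, α = 16.7, σ_y = 114.5 → σ = 198 MPa, n = 0.578
  option A: E = 111.0, α = 9.28, σ_y = 925.0 → σ = 96.3 MPa, n = 9.60
  option Z: E = 26.00, α = 10.2, σ_y = 44.10 → σ = 24.8 MPa, n = 1.78
  option B: E = 72.60, α = 23.5, σ_y = 192.4 → σ = 160 MPa, n = 1.21
Smallest n: option W with n = 0.578.

option W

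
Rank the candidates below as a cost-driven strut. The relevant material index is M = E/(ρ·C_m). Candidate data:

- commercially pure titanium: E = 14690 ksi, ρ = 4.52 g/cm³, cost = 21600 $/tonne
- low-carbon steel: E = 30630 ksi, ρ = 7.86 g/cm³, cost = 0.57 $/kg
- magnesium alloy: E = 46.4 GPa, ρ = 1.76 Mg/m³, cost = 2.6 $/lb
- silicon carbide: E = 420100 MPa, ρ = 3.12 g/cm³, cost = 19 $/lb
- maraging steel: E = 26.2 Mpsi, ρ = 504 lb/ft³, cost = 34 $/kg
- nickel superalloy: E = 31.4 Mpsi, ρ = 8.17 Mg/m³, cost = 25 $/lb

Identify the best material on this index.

low-carbon steel

Putting every candidate on a common basis:
  commercially pure titanium: E = 101.3 GPa, ρ = 4520 kg/m³, cost = 21.60 $/kg
  low-carbon steel: E = 211.2 GPa, ρ = 7860 kg/m³, cost = 0.5700 $/kg
  magnesium alloy: E = 46.40 GPa, ρ = 1760 kg/m³, cost = 5.732 $/kg
  silicon carbide: E = 420.1 GPa, ρ = 3120 kg/m³, cost = 41.89 $/kg
  maraging steel: E = 180.6 GPa, ρ = 8073 kg/m³, cost = 34.00 $/kg
  nickel superalloy: E = 216.5 GPa, ρ = 8170 kg/m³, cost = 55.11 $/kg
  low-carbon steel: M = 47.1 MN·m per $
  magnesium alloy: M = 4.60 MN·m per $
  silicon carbide: M = 3.21 MN·m per $
  commercially pure titanium: M = 1.04 MN·m per $
  maraging steel: M = 0.658 MN·m per $
  nickel superalloy: M = 0.481 MN·m per $
Low-carbon steel has the largest M.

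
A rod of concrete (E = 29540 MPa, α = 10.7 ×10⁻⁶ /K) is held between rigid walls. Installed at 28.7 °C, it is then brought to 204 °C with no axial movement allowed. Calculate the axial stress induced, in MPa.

55.4 MPa

E = 29540 MPa = 29.54 GPa.
ΔT = 175.3 K. Constrained thermal stress σ = E·α·ΔT = 29.54×10³ MPa × 10.7×10⁻⁶ × 175.3 = 55.4 MPa (compressive).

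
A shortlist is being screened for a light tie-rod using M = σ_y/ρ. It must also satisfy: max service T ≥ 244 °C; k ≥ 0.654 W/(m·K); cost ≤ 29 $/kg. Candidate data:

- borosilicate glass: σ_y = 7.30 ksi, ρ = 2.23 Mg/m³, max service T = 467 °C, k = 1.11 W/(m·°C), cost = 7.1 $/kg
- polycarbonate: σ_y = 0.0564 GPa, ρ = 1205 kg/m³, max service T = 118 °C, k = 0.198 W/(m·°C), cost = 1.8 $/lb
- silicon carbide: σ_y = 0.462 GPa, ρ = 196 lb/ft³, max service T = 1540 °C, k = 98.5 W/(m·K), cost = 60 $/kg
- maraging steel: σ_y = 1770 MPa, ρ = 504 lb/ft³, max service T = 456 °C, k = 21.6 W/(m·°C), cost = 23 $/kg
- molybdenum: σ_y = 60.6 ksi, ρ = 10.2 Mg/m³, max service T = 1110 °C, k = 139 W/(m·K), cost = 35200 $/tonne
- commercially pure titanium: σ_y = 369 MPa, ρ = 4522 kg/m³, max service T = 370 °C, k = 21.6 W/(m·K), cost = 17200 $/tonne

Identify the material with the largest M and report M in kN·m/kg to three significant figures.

Screen on constraints: max service T ≥ 244 °C; k ≥ 0.654 W/(m·K); cost ≤ 29 $/kg. Survivors: borosilicate glass, maraging steel, commercially pure titanium.
Normalizing units and computing the index:
  borosilicate glass: σ_y = 50.33 MPa, ρ = 2230 kg/m³
  maraging steel: σ_y = 1770 MPa, ρ = 8073 kg/m³
  commercially pure titanium: σ_y = 369.0 MPa, ρ = 4522 kg/m³
  maraging steel: M = 219 kN·m/kg
  commercially pure titanium: M = 81.6 kN·m/kg
  borosilicate glass: M = 22.6 kN·m/kg
Maraging steel has the largest M.

maraging steel, M = 219 kN·m/kg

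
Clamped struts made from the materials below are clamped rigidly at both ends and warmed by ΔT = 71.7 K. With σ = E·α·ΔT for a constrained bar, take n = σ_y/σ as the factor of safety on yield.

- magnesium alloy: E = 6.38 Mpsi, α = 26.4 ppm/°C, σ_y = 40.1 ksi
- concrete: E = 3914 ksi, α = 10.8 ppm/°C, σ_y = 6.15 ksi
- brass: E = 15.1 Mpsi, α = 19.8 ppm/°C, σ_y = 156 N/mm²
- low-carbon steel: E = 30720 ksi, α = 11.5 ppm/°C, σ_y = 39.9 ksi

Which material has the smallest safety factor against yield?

brass

In consistent units (E in GPa, α in ×10⁻⁶/K, σ_y in MPa):
  magnesium alloy: E = 43.99, α = 26.4, σ_y = 276.5 → σ = 83.3 MPa, n = 3.32
  concrete: E = 26.99, α = 10.8, σ_y = 42.40 → σ = 20.9 MPa, n = 2.03
  brass: E = 104.1, α = 19.8, σ_y = 156.0 → σ = 148 MPa, n = 1.06
  low-carbon steel: E = 211.8, α = 11.5, σ_y = 275.1 → σ = 175 MPa, n = 1.58
Smallest n: brass with n = 1.06.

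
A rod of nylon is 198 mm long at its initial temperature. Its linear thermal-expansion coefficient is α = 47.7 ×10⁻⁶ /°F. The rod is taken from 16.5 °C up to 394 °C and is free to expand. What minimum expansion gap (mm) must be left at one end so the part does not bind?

Convert α: 47.7×10⁻⁶/°F × (9/5) = 85.9×10⁻⁶/K.
ΔT = 394 − 16.5 = 377.5 K.
ΔL = α·L₀·ΔT = 85.9×10⁻⁶ × 198 mm × 377.5 K = 6.42 mm.

6.42 mm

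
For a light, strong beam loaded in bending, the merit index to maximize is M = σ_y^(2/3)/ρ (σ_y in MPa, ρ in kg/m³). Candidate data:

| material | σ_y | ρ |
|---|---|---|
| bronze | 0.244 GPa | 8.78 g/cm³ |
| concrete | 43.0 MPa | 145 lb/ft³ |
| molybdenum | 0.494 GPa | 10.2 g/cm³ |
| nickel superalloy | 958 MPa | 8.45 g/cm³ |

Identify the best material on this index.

nickel superalloy

Normalizing units and computing the index:
  bronze: σ_y = 244.0 MPa, ρ = 8780 kg/m³
  concrete: σ_y = 43.00 MPa, ρ = 2323 kg/m³
  molybdenum: σ_y = 494.0 MPa, ρ = 10200 kg/m³
  nickel superalloy: σ_y = 958.0 MPa, ρ = 8450 kg/m³
  nickel superalloy: M = 11.5×10⁻³
  molybdenum: M = 6.13×10⁻³
  concrete: M = 5.28×10⁻³
  bronze: M = 4.45×10⁻³
Nickel superalloy has the largest M.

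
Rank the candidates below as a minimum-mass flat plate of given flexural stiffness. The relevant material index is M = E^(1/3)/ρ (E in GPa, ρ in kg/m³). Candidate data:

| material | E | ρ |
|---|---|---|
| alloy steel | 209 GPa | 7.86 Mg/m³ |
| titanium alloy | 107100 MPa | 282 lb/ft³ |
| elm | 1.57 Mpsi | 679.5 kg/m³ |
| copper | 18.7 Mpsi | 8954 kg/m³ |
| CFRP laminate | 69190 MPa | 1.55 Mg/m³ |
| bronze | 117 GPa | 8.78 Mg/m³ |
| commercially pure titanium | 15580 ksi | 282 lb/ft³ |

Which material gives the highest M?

Putting every candidate on a common basis:
  alloy steel: E = 209.0 GPa, ρ = 7860 kg/m³
  titanium alloy: E = 107.1 GPa, ρ = 4517 kg/m³
  elm: E = 10.82 GPa, ρ = 679.5 kg/m³
  copper: E = 128.9 GPa, ρ = 8954 kg/m³
  CFRP laminate: E = 69.19 GPa, ρ = 1550 kg/m³
  bronze: E = 117.0 GPa, ρ = 8780 kg/m³
  commercially pure titanium: E = 107.4 GPa, ρ = 4517 kg/m³
  elm: M = 3.26×10⁻³
  CFRP laminate: M = 2.65×10⁻³
  commercially pure titanium: M = 1.05×10⁻³
  titanium alloy: M = 1.05×10⁻³
  alloy steel: M = 0.755×10⁻³
  copper: M = 0.564×10⁻³
  bronze: M = 0.557×10⁻³
Elm ranks first.

elm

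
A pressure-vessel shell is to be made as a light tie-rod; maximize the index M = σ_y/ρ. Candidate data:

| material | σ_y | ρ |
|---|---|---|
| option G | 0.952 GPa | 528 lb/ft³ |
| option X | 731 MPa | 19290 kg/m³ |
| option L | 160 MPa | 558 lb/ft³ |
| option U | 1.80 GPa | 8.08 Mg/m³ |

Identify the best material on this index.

option U

In SI units:
  option G: σ_y = 952.0 MPa, ρ = 8458 kg/m³
  option X: σ_y = 731.0 MPa, ρ = 19290 kg/m³
  option L: σ_y = 160.0 MPa, ρ = 8938 kg/m³
  option U: σ_y = 1800 MPa, ρ = 8080 kg/m³
  option U: M = 223 kN·m/kg
  option G: M = 113 kN·m/kg
  option X: M = 37.9 kN·m/kg
  option L: M = 17.9 kN·m/kg
Option U has the largest M.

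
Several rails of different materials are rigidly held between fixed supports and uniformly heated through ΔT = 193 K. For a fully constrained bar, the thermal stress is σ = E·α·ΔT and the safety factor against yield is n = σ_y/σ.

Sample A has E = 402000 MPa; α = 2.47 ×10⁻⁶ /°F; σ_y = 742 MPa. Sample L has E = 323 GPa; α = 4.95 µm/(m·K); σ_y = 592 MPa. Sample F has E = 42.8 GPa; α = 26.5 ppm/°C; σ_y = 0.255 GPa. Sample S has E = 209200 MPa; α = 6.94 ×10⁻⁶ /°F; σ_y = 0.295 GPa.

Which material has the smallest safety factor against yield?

sample S

Per material, after unit conversion:
  sample A: E = 402.0, α = 4.45, σ_y = 742.0 → σ = 345 MPa, n = 2.15
  sample L: E = 323.0, α = 4.95, σ_y = 592.0 → σ = 309 MPa, n = 1.92
  sample F: E = 42.80, α = 26.5, σ_y = 255.0 → σ = 219 MPa, n = 1.16
  sample S: E = 209.2, α = 12.5, σ_y = 295.0 → σ = 504 MPa, n = 0.585
The minimum is sample S at n = 0.585.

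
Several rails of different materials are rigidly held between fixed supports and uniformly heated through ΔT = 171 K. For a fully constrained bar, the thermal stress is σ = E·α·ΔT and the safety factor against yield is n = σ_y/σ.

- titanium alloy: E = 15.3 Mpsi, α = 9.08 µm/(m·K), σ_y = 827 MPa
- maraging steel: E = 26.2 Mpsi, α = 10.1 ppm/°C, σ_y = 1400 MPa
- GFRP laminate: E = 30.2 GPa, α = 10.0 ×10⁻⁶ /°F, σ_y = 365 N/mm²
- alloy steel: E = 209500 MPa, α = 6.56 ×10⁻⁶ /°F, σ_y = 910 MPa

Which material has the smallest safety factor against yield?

alloy steel

Per material, after unit conversion:
  titanium alloy: E = 105.5, α = 9.08, σ_y = 827.0 → σ = 164 MPa, n = 5.05
  maraging steel: E = 180.6, α = 10.1, σ_y = 1400 → σ = 312 MPa, n = 4.49
  GFRP laminate: E = 30.20, α = 18.0, σ_y = 365.0 → σ = 93.0 MPa, n = 3.93
  alloy steel: E = 209.5, α = 11.8, σ_y = 910.0 → σ = 423 MPa, n = 2.15
The minimum is alloy steel at n = 2.15.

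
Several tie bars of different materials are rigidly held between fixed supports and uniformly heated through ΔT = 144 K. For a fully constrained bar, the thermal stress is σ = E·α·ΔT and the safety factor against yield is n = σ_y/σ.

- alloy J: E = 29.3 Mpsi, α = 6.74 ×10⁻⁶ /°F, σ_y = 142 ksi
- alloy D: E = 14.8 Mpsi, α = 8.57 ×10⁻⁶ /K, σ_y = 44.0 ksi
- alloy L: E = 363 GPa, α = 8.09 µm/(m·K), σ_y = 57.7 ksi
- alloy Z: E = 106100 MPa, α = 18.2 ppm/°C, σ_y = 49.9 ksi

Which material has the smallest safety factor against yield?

Per material, after unit conversion:
  alloy J: E = 202.0, α = 12.1, σ_y = 979.1 → σ = 353 MPa, n = 2.77
  alloy D: E = 102.0, α = 8.57, σ_y = 303.4 → σ = 126 MPa, n = 2.41
  alloy L: E = 363.0, α = 8.09, σ_y = 397.8 → σ = 423 MPa, n = 0.941
  alloy Z: E = 106.1, α = 18.2, σ_y = 344.0 → σ = 278 MPa, n = 1.24
Smallest n: alloy L with n = 0.941.

alloy L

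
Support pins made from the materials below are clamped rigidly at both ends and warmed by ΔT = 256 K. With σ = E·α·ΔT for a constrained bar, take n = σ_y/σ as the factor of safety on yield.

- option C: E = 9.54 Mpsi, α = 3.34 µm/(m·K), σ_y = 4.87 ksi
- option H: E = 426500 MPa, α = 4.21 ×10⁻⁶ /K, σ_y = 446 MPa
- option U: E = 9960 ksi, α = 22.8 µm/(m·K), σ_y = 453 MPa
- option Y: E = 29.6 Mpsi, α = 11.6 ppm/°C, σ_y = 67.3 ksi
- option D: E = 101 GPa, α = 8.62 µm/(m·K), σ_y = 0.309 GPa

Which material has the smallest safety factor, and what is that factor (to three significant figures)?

Converting E to GPa, α to ×10⁻⁶/K, σ_y to MPa, then σ and n for each:
  option C: E = 65.78, α = 3.34, σ_y = 33.58 → σ = 56.2 MPa, n = 0.597
  option H: E = 426.5, α = 4.21, σ_y = 446.0 → σ = 460 MPa, n = 0.970
  option U: E = 68.67, α = 22.8, σ_y = 453.0 → σ = 401 MPa, n = 1.13
  option Y: E = 204.1, α = 11.6, σ_y = 464.0 → σ = 606 MPa, n = 0.766
  option D: E = 101.0, α = 8.62, σ_y = 309.0 → σ = 223 MPa, n = 1.39
Smallest n: option C with n = 0.597.

option C, n = 0.597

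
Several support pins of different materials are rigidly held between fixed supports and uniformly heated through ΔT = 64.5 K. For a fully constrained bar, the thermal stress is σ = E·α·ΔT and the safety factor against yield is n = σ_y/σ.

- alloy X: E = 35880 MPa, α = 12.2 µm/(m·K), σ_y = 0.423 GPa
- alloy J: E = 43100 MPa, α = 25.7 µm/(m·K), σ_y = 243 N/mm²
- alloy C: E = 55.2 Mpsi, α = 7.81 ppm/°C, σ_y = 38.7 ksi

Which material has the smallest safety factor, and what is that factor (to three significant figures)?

alloy C, n = 1.39

With everything in SI (GPa, ×10⁻⁶/K, MPa):
  alloy X: E = 35.88, α = 12.2, σ_y = 423.0 → σ = 28.2 MPa, n = 15.0
  alloy J: E = 43.10, α = 25.7, σ_y = 243.0 → σ = 71.4 MPa, n = 3.40
  alloy C: E = 380.6, α = 7.81, σ_y = 266.8 → σ = 192 MPa, n = 1.39
Alloy C has the lowest safety factor, n = 1.39.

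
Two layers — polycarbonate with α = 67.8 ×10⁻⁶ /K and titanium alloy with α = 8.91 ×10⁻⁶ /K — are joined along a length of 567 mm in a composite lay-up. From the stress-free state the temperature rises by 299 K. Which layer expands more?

α(polycarbonate) = 67.8×10⁻⁶/K vs α(titanium alloy) = 8.91×10⁻⁶/K.
Higher α expands more for the same ΔT: polycarbonate.

polycarbonate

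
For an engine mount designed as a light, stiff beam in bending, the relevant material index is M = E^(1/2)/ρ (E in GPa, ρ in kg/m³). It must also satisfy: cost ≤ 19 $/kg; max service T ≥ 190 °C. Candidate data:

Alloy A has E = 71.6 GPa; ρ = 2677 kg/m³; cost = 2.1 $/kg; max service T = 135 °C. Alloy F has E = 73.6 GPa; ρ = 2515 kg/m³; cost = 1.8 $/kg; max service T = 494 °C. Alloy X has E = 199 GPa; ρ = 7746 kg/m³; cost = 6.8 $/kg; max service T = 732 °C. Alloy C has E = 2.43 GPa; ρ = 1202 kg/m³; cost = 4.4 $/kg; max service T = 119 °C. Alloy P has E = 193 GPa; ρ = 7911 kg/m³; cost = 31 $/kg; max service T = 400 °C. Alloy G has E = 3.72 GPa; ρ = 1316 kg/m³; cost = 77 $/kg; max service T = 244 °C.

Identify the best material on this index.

Screen on constraints: cost ≤ 19 $/kg; max service T ≥ 190 °C. Survivors: alloy F, alloy X.
Computing M directly (units already consistent):
  alloy F: M = 3.41×10⁻³
  alloy X: M = 1.82×10⁻³
The maximum is for alloy F.

alloy F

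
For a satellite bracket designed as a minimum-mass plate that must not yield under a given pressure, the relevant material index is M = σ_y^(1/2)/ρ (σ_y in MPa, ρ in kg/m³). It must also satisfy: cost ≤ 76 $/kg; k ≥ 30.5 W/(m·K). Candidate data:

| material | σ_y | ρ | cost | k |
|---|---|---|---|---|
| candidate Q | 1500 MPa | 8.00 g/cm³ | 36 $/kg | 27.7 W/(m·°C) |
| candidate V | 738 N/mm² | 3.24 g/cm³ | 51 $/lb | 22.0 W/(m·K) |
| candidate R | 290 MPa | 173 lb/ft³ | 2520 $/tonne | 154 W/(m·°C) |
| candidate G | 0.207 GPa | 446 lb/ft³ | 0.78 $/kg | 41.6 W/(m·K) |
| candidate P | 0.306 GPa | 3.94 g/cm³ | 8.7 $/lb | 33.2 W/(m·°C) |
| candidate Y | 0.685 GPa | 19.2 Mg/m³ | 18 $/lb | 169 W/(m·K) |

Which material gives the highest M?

candidate R

Screen on constraints: cost ≤ 76 $/kg; k ≥ 30.5 W/(m·K). Survivors: candidate R, candidate G, candidate P, candidate Y.
After converting to SI:
  candidate R: σ_y = 290.0 MPa, ρ = 2771 kg/m³
  candidate G: σ_y = 207.0 MPa, ρ = 7144 kg/m³
  candidate P: σ_y = 306.0 MPa, ρ = 3940 kg/m³
  candidate Y: σ_y = 685.0 MPa, ρ = 19200 kg/m³
  candidate R: M = 6.15×10⁻³
  candidate P: M = 4.44×10⁻³
  candidate G: M = 2.01×10⁻³
  candidate Y: M = 1.36×10⁻³
Candidate R has the largest M.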